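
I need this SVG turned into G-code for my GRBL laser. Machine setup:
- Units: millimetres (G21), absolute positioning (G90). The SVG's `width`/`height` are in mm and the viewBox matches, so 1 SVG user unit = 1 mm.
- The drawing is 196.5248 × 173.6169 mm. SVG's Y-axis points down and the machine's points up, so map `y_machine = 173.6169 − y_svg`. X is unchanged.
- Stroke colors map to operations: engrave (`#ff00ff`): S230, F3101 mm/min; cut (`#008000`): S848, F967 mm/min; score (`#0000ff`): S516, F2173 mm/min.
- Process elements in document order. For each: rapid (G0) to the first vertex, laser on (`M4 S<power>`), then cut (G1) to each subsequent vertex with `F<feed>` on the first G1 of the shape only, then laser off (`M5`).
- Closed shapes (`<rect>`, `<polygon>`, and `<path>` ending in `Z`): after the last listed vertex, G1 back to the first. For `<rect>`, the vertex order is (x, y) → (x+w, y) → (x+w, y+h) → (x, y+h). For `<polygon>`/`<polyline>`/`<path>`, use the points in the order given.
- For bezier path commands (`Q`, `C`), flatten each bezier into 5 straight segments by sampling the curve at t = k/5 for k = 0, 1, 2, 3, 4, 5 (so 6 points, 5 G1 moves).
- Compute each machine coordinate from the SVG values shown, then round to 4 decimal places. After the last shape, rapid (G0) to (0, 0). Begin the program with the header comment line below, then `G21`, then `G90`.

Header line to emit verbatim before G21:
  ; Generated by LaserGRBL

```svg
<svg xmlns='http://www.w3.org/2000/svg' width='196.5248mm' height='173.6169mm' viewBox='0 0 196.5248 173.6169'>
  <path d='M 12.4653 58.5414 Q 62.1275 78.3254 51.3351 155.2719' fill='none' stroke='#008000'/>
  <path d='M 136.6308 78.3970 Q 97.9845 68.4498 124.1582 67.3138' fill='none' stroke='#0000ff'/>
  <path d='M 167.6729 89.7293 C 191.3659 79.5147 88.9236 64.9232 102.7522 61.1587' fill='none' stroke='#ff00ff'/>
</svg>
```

; Generated by LaserGRBL
G21
G90
G0 X12.4653 Y115.0755
M4 S848
G1 X29.9120 Y104.8754 F967
G1 X42.5223 Y90.1023
G1 X50.2963 Y70.7562
G1 X53.2339 Y46.8371
G1 X51.3351 Y18.3450
M5
G0 X136.6308 Y95.2199
M4 S516
G1 X123.7651 Y98.8463 F2173
G1 X116.0850 Y101.7679
G1 X113.5904 Y103.9845
G1 X116.2815 Y105.4963
G1 X124.1582 Y106.3031
M5
G0 X167.6729 Y83.8876
M4 S230
G1 X168.6917 Y90.4200 F3101
G1 X151.0736 Y97.2730
G1 X126.4539 Y103.7169
G1 X106.4683 Y109.0219
G1 X102.7522 Y112.4582
M5
G0 X0.0000 Y0.0000

viewBox `0 0 196.5248 173.6169` with mm width/height → 1 unit = 1 mm. Flip: y_m = 173.6169 − y_svg.

**Shape 1** — `<path>` quadratic bezier, stroke `#008000` → cut (S848, F967). Control points (SVG): P0=(12.4653,58.5414), P1=(62.1275,78.3254), P2=(51.3351,155.2719); sampled at t=k/5. Machine vertices: (12.4653,115.0755) → (29.9120,104.8754) → (42.5223,90.1023) → (50.2963,70.7562) → (53.2339,46.8371) → (51.3351,18.3450). Open path.

**Shape 2** — `<path>` quadratic bezier, stroke `#0000ff` → score (S516, F2173). Control points (SVG): P0=(136.6308,78.3970), P1=(97.9845,68.4498), P2=(124.1582,67.3138); sampled at t=k/5. Machine vertices: (136.6308,95.2199) → (123.7651,98.8463) → (116.0850,101.7679) → (113.5904,103.9845) → (116.2815,105.4963) → (124.1582,106.3031). Open path.

**Shape 3** — `<path>` cubic bezier, stroke `#ff00ff` → engrave (S230, F3101). Control points (SVG): P0=(167.6729,89.7293), P1=(191.3659,79.5147), P2=(88.9236,64.9232), P3=(102.7522,61.1587); sampled at t=k/5. Machine vertices: (167.6729,83.8876) → (168.6917,90.4200) → (151.0736,97.2730) → (126.4539,103.7169) → (106.4683,109.0219) → (102.7522,112.4582). Open path.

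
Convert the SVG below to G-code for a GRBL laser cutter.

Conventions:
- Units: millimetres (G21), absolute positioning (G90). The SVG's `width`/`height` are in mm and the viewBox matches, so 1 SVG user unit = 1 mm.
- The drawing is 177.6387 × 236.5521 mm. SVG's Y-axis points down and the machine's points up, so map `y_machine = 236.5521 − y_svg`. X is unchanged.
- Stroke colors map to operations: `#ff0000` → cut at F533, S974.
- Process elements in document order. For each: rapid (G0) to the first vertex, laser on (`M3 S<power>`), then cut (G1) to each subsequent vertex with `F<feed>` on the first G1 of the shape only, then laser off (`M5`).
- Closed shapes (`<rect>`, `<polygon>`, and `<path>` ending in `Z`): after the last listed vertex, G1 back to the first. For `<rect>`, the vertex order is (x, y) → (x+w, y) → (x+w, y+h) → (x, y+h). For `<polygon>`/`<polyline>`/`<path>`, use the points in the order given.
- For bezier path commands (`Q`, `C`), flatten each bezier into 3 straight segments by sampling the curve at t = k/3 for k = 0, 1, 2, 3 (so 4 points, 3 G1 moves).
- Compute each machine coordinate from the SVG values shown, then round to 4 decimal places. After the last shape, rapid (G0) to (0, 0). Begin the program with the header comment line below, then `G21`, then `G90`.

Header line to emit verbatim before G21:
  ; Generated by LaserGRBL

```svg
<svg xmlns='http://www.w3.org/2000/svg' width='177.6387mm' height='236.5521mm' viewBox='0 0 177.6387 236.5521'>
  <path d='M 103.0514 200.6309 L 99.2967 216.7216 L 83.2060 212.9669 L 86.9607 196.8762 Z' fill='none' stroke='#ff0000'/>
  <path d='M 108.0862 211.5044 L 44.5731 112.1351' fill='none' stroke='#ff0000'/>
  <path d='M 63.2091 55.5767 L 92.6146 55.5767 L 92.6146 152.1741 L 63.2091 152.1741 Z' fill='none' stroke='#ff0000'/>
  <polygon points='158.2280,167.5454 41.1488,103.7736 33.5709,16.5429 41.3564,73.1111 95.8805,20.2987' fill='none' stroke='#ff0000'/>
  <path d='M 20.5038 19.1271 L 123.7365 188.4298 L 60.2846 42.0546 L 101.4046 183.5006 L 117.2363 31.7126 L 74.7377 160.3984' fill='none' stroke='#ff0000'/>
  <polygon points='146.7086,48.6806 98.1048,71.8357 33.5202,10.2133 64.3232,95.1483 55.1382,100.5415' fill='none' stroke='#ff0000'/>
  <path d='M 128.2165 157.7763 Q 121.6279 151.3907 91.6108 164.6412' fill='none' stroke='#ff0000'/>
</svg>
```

viewBox `0 0 177.6387 236.5521` with mm width/height → 1 unit = 1 mm. Flip: y_m = 236.5521 − y_svg.

**Shape 1** — `<path>` regular polygon, stroke `#ff0000` → cut (S974, F533). Machine vertices: (103.0514,35.9212) → (99.2967,19.8305) → (83.2060,23.5852) → (86.9607,39.6759) → (103.0514,35.9212). Closed: final G1 returns to the first vertex.

**Shape 2** — `<path>` line segment, stroke `#ff0000` → cut (S974, F533). Machine vertices: (108.0862,25.0477) → (44.5731,124.4170). Open path.

**Shape 3** — `<path>` rectangle, stroke `#ff0000` → cut (S974, F533). Machine vertices: (63.2091,180.9754) → (92.6146,180.9754) → (92.6146,84.3780) → (63.2091,84.3780) → (63.2091,180.9754). Closed: final G1 returns to the first vertex.

**Shape 4** — `<polygon>` closed polygon, stroke `#ff0000` → cut (S974, F533). Machine vertices: (158.2280,69.0067) → (41.1488,132.7785) → (33.5709,220.0092) → (41.3564,163.4410) → (95.8805,216.2534) → (158.2280,69.0067). Closed: final G1 returns to the first vertex.

**Shape 5** — `<path>` open polyline, stroke `#ff0000` → cut (S974, F533). Machine vertices: (20.5038,217.4250) → (123.7365,48.1223) → (60.2846,194.4975) → (101.4046,53.0515) → (117.2363,204.8395) → (74.7377,76.1537). Open path.

**Shape 6** — `<polygon>` closed polygon, stroke `#ff0000` → cut (S974, F533). Machine vertices: (146.7086,187.8715) → (98.1048,164.7164) → (33.5202,226.3388) → (64.3232,141.4038) → (55.1382,136.0106) → (146.7086,187.8715). Closed: final G1 returns to the first vertex.

**Shape 7** — `<path>` quadratic bezier, stroke `#ff0000` → cut (S974, F533). Control points (SVG): P0=(128.2165,157.7763), P1=(121.6279,151.3907), P2=(91.6108,164.6412); sampled at t=k/3. Machine vertices: (128.2165,78.7758) → (121.2209,80.8511) → (109.0190,78.5628) → (91.6108,71.9109). Open path.

; Generated by LaserGRBL
G21
G90
G0 X103.0514 Y35.9212
M3 S974
G1 X99.2967 Y19.8305 F533
G1 X83.2060 Y23.5852
G1 X86.9607 Y39.6759
G1 X103.0514 Y35.9212
M5
G0 X108.0862 Y25.0477
M3 S974
G1 X44.5731 Y124.4170 F533
M5
G0 X63.2091 Y180.9754
M3 S974
G1 X92.6146 Y180.9754 F533
G1 X92.6146 Y84.3780
G1 X63.2091 Y84.3780
G1 X63.2091 Y180.9754
M5
G0 X158.2280 Y69.0067
M3 S974
G1 X41.1488 Y132.7785 F533
G1 X33.5709 Y220.0092
G1 X41.3564 Y163.4410
G1 X95.8805 Y216.2534
G1 X158.2280 Y69.0067
M5
G0 X20.5038 Y217.4250
M3 S974
G1 X123.7365 Y48.1223 F533
G1 X60.2846 Y194.4975
G1 X101.4046 Y53.0515
G1 X117.2363 Y204.8395
G1 X74.7377 Y76.1537
M5
G0 X146.7086 Y187.8715
M3 S974
G1 X98.1048 Y164.7164 F533
G1 X33.5202 Y226.3388
G1 X64.3232 Y141.4038
G1 X55.1382 Y136.0106
G1 X146.7086 Y187.8715
M5
G0 X128.2165 Y78.7758
M3 S974
G1 X121.2209 Y80.8511 F533
G1 X109.0190 Y78.5628
G1 X91.6108 Y71.9109
M5
G0 X0.0000 Y0.0000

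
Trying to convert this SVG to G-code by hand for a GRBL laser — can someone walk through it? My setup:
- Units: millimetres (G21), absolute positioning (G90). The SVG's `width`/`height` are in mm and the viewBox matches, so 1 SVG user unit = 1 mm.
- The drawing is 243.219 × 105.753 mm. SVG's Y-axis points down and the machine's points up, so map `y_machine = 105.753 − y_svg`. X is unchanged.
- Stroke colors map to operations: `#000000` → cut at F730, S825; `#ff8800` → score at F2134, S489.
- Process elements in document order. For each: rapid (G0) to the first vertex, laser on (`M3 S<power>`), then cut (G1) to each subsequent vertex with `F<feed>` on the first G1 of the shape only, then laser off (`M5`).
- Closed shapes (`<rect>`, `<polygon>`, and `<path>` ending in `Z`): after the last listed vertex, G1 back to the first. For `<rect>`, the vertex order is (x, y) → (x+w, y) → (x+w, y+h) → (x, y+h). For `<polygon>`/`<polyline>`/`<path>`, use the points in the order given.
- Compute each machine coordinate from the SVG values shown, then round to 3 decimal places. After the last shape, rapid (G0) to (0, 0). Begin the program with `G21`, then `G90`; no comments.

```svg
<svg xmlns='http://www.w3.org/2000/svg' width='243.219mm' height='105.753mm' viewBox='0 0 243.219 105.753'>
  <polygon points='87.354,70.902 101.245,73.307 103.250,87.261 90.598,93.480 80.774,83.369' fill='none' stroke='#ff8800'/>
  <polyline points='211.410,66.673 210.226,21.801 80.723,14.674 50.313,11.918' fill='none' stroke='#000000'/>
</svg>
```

G21
G90
G0 X87.354 Y34.851
M3 S489
G1 X101.245 Y32.446 F2134
G1 X103.250 Y18.492
G1 X90.598 Y12.273
G1 X80.774 Y22.384
G1 X87.354 Y34.851
M5
G0 X211.410 Y39.080
M3 S825
G1 X210.226 Y83.952 F730
G1 X80.723 Y91.079
G1 X50.313 Y93.835
M5
G0 X0.000 Y0.000

Since the viewBox matches the mm dimensions, user units are millimetres directly. The only transform is the Y-flip y_m = 105.753 − y_svg.

Shape 1 is a regular polygon drawn with `<polygon>`. Its stroke #ff8800 means score at S489, F2134. After flipping Y the toolpath is (87.354,34.851) → (101.245,32.446) → (103.250,18.492) → (90.598,12.273) → (80.774,22.384) → (87.354,34.851), returning to the start.

Shape 2 is a open polyline drawn with `<polyline>`. Its stroke #000000 means cut at S825, F730. After flipping Y the toolpath is (211.410,39.080) → (210.226,83.952) → (80.723,91.079) → (50.313,93.835).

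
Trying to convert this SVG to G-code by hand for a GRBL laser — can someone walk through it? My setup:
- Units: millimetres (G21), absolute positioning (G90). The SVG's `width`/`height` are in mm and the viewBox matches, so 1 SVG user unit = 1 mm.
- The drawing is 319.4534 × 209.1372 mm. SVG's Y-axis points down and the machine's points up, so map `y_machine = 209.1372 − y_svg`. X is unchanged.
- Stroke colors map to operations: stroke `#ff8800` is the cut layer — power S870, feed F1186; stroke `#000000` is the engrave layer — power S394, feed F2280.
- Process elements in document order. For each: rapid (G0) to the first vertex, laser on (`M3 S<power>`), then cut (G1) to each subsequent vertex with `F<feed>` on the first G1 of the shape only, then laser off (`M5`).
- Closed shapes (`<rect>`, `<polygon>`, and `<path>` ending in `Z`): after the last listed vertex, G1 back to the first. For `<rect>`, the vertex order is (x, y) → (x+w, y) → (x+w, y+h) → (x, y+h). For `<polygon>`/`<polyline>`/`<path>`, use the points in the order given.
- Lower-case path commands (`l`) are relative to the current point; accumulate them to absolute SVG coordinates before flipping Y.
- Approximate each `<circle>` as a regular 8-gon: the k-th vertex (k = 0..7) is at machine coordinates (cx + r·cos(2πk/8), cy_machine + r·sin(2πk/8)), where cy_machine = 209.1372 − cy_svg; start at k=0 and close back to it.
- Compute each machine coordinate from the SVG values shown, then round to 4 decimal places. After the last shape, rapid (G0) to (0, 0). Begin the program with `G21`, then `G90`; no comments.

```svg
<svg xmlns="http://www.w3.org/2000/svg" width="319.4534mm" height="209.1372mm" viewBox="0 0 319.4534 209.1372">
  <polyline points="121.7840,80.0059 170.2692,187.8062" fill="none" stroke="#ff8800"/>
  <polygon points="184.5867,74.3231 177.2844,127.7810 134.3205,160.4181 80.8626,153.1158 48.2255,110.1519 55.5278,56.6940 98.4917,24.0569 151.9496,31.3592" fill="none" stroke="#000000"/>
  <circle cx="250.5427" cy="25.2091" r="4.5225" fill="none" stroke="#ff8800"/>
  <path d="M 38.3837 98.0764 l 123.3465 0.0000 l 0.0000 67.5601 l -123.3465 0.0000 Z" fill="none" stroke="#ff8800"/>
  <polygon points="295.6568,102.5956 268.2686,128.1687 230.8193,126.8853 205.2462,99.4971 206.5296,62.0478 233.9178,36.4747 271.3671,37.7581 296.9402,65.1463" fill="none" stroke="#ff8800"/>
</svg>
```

G21
G90
G0 X121.7840 Y129.1313
M3 S870
G1 X170.2692 Y21.3310 F1186
M5
G0 X184.5867 Y134.8141
M3 S394
G1 X177.2844 Y81.3562 F2280
G1 X134.3205 Y48.7191
G1 X80.8626 Y56.0214
G1 X48.2255 Y98.9853
G1 X55.5278 Y152.4432
G1 X98.4917 Y185.0803
G1 X151.9496 Y177.7780
G1 X184.5867 Y134.8141
M5
G0 X255.0652 Y183.9281
M3 S870
G1 X253.7406 Y187.1260 F1186
G1 X250.5427 Y188.4506
G1 X247.3448 Y187.1260
G1 X246.0202 Y183.9281
G1 X247.3448 Y180.7302
G1 X250.5427 Y179.4056
G1 X253.7406 Y180.7302
G1 X255.0652 Y183.9281
M5
G0 X38.3837 Y111.0608
M3 S870
G1 X161.7302 Y111.0608 F1186
G1 X161.7302 Y43.5007
G1 X38.3837 Y43.5007
G1 X38.3837 Y111.0608
M5
G0 X295.6568 Y106.5416
M3 S870
G1 X268.2686 Y80.9685 F1186
G1 X230.8193 Y82.2519
G1 X205.2462 Y109.6401
G1 X206.5296 Y147.0894
G1 X233.9178 Y172.6625
G1 X271.3671 Y171.3791
G1 X296.9402 Y143.9909
G1 X295.6568 Y106.5416
M5
G0 X0.0000 Y0.0000

Since the viewBox matches the mm dimensions, user units are millimetres directly. The only transform is the Y-flip y_m = 209.1372 − y_svg.

Shape 1 is a line segment drawn with `<polyline>`. Its stroke #ff8800 means cut at S870, F1186. After flipping Y the toolpath is (121.7840,129.1313) → (170.2692,21.3310).

Shape 2 is a regular polygon drawn with `<polygon>`. Its stroke #000000 means engrave at S394, F2280. After flipping Y the toolpath is (184.5867,134.8141) → (177.2844,81.3562) → (134.3205,48.7191) → (80.8626,56.0214) → (48.2255,98.9853) → (55.5278,152.4432) → (98.4917,185.0803) → (151.9496,177.7780) → (184.5867,134.8141), returning to the start.

Shape 3 is a circle drawn with `<circle>`. Its stroke #ff8800 means cut at S870, F1186. After flipping Y the toolpath is (255.0652,183.9281) → (253.7406,187.1260) → (250.5427,188.4506) → (247.3448,187.1260) → (246.0202,183.9281) → (247.3448,180.7302) → (250.5427,179.4056) → (253.7406,180.7302) → (255.0652,183.9281), returning to the start.

Shape 4 is a rectangle drawn with `<path>`. Its stroke #ff8800 means cut at S870, F1186. After flipping Y the toolpath is (38.3837,111.0608) → (161.7302,111.0608) → (161.7302,43.5007) → (38.3837,43.5007) → (38.3837,111.0608), returning to the start.

Shape 5 is a regular polygon drawn with `<polygon>`. Its stroke #ff8800 means cut at S870, F1186. After flipping Y the toolpath is (295.6568,106.5416) → (268.2686,80.9685) → (230.8193,82.2519) → (205.2462,109.6401) → (206.5296,147.0894) → (233.9178,172.6625) → (271.3671,171.3791) → (296.9402,143.9909) → (295.6568,106.5416), returning to the start.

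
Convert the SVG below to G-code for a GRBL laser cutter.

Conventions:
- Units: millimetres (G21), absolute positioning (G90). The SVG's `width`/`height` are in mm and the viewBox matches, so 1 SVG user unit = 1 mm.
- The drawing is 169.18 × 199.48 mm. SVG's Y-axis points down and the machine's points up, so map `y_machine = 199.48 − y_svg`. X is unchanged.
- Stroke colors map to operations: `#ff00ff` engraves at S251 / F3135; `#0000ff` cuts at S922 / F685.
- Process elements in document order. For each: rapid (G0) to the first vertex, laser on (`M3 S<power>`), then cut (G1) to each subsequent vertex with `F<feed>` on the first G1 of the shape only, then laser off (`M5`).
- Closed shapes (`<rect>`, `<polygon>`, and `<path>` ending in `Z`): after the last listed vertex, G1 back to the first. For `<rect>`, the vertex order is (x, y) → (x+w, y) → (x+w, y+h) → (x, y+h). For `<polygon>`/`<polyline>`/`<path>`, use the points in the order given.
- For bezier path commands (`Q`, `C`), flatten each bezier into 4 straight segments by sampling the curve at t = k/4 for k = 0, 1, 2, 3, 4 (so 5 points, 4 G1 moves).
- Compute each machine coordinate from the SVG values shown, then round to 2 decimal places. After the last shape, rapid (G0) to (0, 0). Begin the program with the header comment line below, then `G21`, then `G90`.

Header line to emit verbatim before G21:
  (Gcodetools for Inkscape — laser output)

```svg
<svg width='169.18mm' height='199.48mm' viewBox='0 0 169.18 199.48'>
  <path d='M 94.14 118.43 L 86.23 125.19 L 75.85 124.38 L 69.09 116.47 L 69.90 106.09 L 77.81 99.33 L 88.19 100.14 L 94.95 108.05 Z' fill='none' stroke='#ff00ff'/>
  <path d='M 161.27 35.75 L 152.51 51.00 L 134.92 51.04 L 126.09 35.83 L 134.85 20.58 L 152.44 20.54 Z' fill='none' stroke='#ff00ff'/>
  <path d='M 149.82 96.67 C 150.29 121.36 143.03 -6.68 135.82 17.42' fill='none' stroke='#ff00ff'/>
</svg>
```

viewBox `0 0 169.18 199.48` with mm width/height → 1 unit = 1 mm. Flip: y_m = 199.48 − y_svg.

**Shape 1** — `<path>` regular polygon, stroke `#ff00ff` → engrave (S251, F3135). Machine vertices: (94.14,81.05) → (86.23,74.29) → (75.85,75.10) → (69.09,83.01) → (69.90,93.39) → (77.81,100.15) → (88.19,99.34) → (94.95,91.43) → (94.14,81.05). Closed: final G1 returns to the first vertex.

**Shape 2** — `<path>` regular polygon, stroke `#ff00ff` → engrave (S251, F3135). Machine vertices: (161.27,163.73) → (152.51,148.48) → (134.92,148.44) → (126.09,163.65) → (134.85,178.90) → (152.44,178.94) → (161.27,163.73). Closed: final G1 returns to the first vertex.

**Shape 3** — `<path>` cubic bezier, stroke `#ff00ff` → engrave (S251, F3135). Control points (SVG): P0=(149.82,96.67), P1=(150.29,121.36), P2=(143.03,-6.68), P3=(135.82,17.42); sampled at t=k/4. Machine vertices: (149.82,102.81) → (148.84,108.17) → (145.70,142.21) → (141.12,176.37) → (135.82,182.06). Open path.

(Gcodetools for Inkscape — laser output)
G21
G90
G0 X94.14 Y81.05
M3 S251
G1 X86.23 Y74.29 F3135
G1 X75.85 Y75.10
G1 X69.09 Y83.01
G1 X69.90 Y93.39
G1 X77.81 Y100.15
G1 X88.19 Y99.34
G1 X94.95 Y91.43
G1 X94.14 Y81.05
M5
G0 X161.27 Y163.73
M3 S251
G1 X152.51 Y148.48 F3135
G1 X134.92 Y148.44
G1 X126.09 Y163.65
G1 X134.85 Y178.90
G1 X152.44 Y178.94
G1 X161.27 Y163.73
M5
G0 X149.82 Y102.81
M3 S251
G1 X148.84 Y108.17 F3135
G1 X145.70 Y142.21
G1 X141.12 Y176.37
G1 X135.82 Y182.06
M5
G0 X0.00 Y0.00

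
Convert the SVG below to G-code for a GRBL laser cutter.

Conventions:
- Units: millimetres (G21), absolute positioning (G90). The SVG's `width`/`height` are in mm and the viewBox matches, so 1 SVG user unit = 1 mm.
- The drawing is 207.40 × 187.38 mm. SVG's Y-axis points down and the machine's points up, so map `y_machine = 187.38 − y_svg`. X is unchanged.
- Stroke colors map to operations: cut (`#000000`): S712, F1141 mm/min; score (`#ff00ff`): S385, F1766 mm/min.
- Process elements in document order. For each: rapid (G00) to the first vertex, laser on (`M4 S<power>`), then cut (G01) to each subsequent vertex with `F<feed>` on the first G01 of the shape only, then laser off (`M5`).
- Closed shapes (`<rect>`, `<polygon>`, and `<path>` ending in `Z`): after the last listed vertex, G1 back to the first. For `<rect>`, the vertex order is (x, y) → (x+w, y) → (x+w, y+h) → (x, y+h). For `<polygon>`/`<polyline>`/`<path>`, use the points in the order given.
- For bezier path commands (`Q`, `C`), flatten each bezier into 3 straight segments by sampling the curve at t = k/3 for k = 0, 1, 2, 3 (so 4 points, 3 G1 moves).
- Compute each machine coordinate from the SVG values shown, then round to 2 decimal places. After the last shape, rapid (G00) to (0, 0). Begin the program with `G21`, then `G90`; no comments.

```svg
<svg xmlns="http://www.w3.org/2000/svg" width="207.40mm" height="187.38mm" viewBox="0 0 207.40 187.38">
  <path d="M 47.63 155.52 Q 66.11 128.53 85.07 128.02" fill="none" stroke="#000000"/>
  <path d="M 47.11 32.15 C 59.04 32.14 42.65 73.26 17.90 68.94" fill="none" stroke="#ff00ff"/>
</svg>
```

Since the viewBox matches the mm dimensions, user units are millimetres directly. The only transform is the Y-flip y_m = 187.38 − y_svg.

Shape 1 is a quadratic bezier drawn with `<path>`. Its stroke #000000 means cut at S712, F1141. After flipping Y the toolpath is (47.63,31.86) → (60.00,46.91) → (72.48,56.08) → (85.07,59.36).

Shape 2 is a cubic bezier drawn with `<path>`. Its stroke #ff00ff means score at S385, F1766. After flipping Y the toolpath is (47.11,155.23) → (50.34,144.74) → (39.12,126.06) → (17.90,118.44).

G21
G90
G00 X47.63 Y31.86
M4 S712
G01 X60.00 Y46.91 F1141
G01 X72.48 Y56.08
G01 X85.07 Y59.36
M5
G00 X47.11 Y155.23
M4 S385
G01 X50.34 Y144.74 F1766
G01 X39.12 Y126.06
G01 X17.90 Y118.44
M5
G00 X0.00 Y0.00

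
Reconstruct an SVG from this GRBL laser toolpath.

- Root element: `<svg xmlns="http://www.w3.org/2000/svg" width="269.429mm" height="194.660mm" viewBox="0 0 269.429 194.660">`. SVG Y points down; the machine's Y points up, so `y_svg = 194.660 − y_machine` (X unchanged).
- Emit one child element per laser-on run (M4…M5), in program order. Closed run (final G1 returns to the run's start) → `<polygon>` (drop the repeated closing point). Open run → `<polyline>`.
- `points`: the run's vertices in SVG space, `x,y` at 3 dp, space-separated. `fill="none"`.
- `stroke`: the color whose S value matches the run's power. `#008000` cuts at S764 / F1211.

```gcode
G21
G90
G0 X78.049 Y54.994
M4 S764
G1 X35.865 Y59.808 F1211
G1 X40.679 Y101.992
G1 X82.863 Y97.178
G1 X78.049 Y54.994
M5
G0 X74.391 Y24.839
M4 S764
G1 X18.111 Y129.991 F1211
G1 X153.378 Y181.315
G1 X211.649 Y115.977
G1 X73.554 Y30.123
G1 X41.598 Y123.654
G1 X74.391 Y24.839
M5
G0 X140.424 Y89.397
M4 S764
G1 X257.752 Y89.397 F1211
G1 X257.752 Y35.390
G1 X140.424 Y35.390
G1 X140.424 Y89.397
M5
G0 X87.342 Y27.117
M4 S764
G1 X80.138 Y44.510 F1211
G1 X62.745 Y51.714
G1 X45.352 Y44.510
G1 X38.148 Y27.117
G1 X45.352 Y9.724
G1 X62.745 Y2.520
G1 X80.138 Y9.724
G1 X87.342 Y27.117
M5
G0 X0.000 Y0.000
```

<svg xmlns="http://www.w3.org/2000/svg" width="269.429mm" height="194.660mm" viewBox="0 0 269.429 194.660">
  <polygon points="78.049,139.666 35.865,134.852 40.679,92.668 82.863,97.482" fill="none" stroke="#008000"/>
  <polygon points="74.391,169.821 18.111,64.669 153.378,13.345 211.649,78.683 73.554,164.537 41.598,71.006" fill="none" stroke="#008000"/>
  <polygon points="140.424,105.263 257.752,105.263 257.752,159.270 140.424,159.270" fill="none" stroke="#008000"/>
  <polygon points="87.342,167.543 80.138,150.150 62.745,142.946 45.352,150.150 38.148,167.543 45.352,184.936 62.745,192.140 80.138,184.936" fill="none" stroke="#008000"/>
</svg>

y_svg = 194.660 − y_m. Every run uses S764, so all elements get stroke `#008000` (cut).

[1] closed run; points: 78.049,139.666 35.865,134.852 40.679,92.668 82.863,97.482

[2] closed run; points: 74.391,169.821 18.111,64.669 153.378,13.345 211.649,78.683 73.554,164.537 41.598,71.006

[3] closed run; points: 140.424,105.263 257.752,105.263 257.752,159.270 140.424,159.270

[4] closed run; points: 87.342,167.543 80.138,150.150 62.745,142.946 45.352,150.150 38.148,167.543 45.352,184.936 62.745,192.140 80.138,184.936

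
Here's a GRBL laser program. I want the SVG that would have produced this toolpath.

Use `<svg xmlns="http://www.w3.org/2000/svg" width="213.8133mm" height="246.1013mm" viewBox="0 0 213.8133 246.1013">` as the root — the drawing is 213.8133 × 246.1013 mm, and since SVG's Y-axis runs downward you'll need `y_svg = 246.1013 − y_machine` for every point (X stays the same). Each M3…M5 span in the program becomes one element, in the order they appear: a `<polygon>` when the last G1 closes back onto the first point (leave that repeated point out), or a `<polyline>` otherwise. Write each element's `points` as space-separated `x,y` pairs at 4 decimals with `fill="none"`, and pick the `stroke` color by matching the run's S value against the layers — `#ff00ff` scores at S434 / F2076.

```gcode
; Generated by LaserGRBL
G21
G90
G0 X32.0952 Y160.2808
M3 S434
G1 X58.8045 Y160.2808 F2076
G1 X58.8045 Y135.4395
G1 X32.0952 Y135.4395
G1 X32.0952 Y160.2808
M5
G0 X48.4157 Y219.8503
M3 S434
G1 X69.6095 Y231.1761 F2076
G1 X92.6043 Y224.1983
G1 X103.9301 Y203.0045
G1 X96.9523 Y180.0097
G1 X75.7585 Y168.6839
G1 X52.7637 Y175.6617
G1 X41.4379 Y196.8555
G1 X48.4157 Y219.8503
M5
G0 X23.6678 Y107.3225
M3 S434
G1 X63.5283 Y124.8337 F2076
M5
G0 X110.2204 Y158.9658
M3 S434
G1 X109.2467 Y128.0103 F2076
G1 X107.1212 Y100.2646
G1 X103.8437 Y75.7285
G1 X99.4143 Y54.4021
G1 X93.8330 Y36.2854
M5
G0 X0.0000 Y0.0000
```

y_svg = 246.1013 − y_m. Every run uses S434, so all elements get stroke `#ff00ff` (score).

[1] closed run; points: 32.0952,85.8205 58.8045,85.8205 58.8045,110.6618 32.0952,110.6618

[2] closed run; points: 48.4157,26.2510 69.6095,14.9252 92.6043,21.9030 103.9301,43.0968 96.9523,66.0916 75.7585,77.4174 52.7637,70.4396 41.4379,49.2458

[3] open run; points: 23.6678,138.7788 63.5283,121.2676

[4] open run; points: 110.2204,87.1355 109.2467,118.0910 107.1212,145.8367 103.8437,170.3728 99.4143,191.6992 93.8330,209.8159

<svg xmlns="http://www.w3.org/2000/svg" width="213.8133mm" height="246.1013mm" viewBox="0 0 213.8133 246.1013">
  <polygon points="32.0952,85.8205 58.8045,85.8205 58.8045,110.6618 32.0952,110.6618" fill="none" stroke="#ff00ff"/>
  <polygon points="48.4157,26.2510 69.6095,14.9252 92.6043,21.9030 103.9301,43.0968 96.9523,66.0916 75.7585,77.4174 52.7637,70.4396 41.4379,49.2458" fill="none" stroke="#ff00ff"/>
  <polyline points="23.6678,138.7788 63.5283,121.2676" fill="none" stroke="#ff00ff"/>
  <polyline points="110.2204,87.1355 109.2467,118.0910 107.1212,145.8367 103.8437,170.3728 99.4143,191.6992 93.8330,209.8159" fill="none" stroke="#ff00ff"/>
</svg>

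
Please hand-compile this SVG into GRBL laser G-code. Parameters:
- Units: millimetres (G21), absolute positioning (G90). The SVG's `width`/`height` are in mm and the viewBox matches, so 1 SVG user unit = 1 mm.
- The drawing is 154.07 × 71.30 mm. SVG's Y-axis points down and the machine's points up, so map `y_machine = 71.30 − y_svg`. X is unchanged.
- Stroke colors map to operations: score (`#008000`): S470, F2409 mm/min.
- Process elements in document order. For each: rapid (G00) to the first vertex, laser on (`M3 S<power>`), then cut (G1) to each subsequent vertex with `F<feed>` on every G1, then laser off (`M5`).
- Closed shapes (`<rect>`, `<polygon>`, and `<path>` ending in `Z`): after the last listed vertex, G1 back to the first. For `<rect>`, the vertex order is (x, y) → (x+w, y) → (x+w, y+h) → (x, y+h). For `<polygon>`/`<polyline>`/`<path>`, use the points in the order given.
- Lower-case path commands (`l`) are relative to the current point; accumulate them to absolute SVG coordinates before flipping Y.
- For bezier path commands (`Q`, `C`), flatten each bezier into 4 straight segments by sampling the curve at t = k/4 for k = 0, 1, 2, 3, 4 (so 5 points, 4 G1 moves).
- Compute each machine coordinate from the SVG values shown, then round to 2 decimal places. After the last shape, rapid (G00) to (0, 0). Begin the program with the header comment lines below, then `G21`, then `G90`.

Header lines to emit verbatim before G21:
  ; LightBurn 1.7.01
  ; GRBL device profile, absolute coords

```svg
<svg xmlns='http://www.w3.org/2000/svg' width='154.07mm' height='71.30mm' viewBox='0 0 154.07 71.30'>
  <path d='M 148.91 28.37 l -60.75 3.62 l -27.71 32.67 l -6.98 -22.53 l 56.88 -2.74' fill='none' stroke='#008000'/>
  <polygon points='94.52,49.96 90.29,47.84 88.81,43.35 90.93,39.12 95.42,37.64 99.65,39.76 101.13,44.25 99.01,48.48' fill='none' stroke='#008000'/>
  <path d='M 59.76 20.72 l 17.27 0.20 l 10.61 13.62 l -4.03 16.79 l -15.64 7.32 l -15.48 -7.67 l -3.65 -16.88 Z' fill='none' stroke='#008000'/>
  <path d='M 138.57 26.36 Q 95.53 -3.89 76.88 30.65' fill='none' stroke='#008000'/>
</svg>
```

; LightBurn 1.7.01
; GRBL device profile, absolute coords
G21
G90
G00 X148.91 Y42.93
M3 S470
G1 X88.16 Y39.31 F2409
G1 X60.45 Y6.64 F2409
G1 X53.47 Y29.17 F2409
G1 X110.35 Y31.91 F2409
M5
G00 X94.52 Y21.34
M3 S470
G1 X90.29 Y23.46 F2409
G1 X88.81 Y27.95 F2409
G1 X90.93 Y32.18 F2409
G1 X95.42 Y33.66 F2409
G1 X99.65 Y31.54 F2409
G1 X101.13 Y27.05 F2409
G1 X99.01 Y22.82 F2409
G1 X94.52 Y21.34 F2409
M5
G00 X59.76 Y50.58
M3 S470
G1 X77.03 Y50.38 F2409
G1 X87.64 Y36.76 F2409
G1 X83.61 Y19.97 F2409
G1 X67.97 Y12.65 F2409
G1 X52.49 Y20.32 F2409
G1 X48.84 Y37.20 F2409
G1 X59.76 Y50.58 F2409
M5
G00 X138.57 Y44.94
M3 S470
G1 X118.57 Y56.02 F2409
G1 X101.63 Y58.99 F2409
G1 X87.73 Y53.87 F2409
G1 X76.88 Y40.65 F2409
M5
G00 X0.00 Y0.00

viewBox `0 0 154.07 71.30` with mm width/height → 1 unit = 1 mm. Flip: y_m = 71.30 − y_svg.

**Shape 1** — `<path>` open polyline, stroke `#008000` → score (S470, F2409). Machine vertices: (148.91,42.93) → (88.16,39.31) → (60.45,6.64) → (53.47,29.17) → (110.35,31.91). Open path.

**Shape 2** — `<polygon>` regular polygon, stroke `#008000` → score (S470, F2409). Machine vertices: (94.52,21.34) → (90.29,23.46) → (88.81,27.95) → (90.93,32.18) → (95.42,33.66) → (99.65,31.54) → (101.13,27.05) → (99.01,22.82) → (94.52,21.34). Closed: final G1 returns to the first vertex.

**Shape 3** — `<path>` regular polygon, stroke `#008000` → score (S470, F2409). Machine vertices: (59.76,50.58) → (77.03,50.38) → (87.64,36.76) → (83.61,19.97) → (67.97,12.65) → (52.49,20.32) → (48.84,37.20) → (59.76,50.58). Closed: final G1 returns to the first vertex.

**Shape 4** — `<path>` quadratic bezier, stroke `#008000` → score (S470, F2409). Control points (SVG): P0=(138.57,26.36), P1=(95.53,-3.89), P2=(76.88,30.65); sampled at t=k/4. Machine vertices: (138.57,44.94) → (118.57,56.02) → (101.63,58.99) → (87.73,53.87) → (76.88,40.65). Open path.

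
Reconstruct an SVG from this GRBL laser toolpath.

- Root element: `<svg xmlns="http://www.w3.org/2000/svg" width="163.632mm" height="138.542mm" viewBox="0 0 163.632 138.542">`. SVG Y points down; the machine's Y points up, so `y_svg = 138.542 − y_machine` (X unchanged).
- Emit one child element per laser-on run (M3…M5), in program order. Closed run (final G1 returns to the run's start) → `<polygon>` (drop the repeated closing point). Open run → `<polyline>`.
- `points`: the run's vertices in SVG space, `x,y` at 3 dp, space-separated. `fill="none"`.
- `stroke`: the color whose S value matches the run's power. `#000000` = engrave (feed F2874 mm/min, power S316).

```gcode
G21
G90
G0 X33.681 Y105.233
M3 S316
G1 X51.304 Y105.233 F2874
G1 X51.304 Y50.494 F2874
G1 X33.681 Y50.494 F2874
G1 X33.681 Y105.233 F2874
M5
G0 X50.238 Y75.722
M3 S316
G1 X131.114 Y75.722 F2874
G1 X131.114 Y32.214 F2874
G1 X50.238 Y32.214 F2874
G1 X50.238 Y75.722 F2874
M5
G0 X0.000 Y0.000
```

Each laser-on run becomes one SVG element. Flip Y back into SVG space with y_svg = 138.542 − y_machine. Every run uses S316, so all elements get stroke `#000000` (engrave).

Run 1: The run returns to its start, so emit a `<polygon>` with points (Y-flipped): 33.681,33.309 51.304,33.309 51.304,88.048 33.681,88.048.

Run 2: The run returns to its start, so emit a `<polygon>` with points (Y-flipped): 50.238,62.820 131.114,62.820 131.114,106.328 50.238,106.328.

<svg xmlns="http://www.w3.org/2000/svg" width="163.632mm" height="138.542mm" viewBox="0 0 163.632 138.542">
  <polygon points="33.681,33.309 51.304,33.309 51.304,88.048 33.681,88.048" fill="none" stroke="#000000"/>
  <polygon points="50.238,62.820 131.114,62.820 131.114,106.328 50.238,106.328" fill="none" stroke="#000000"/>
</svg>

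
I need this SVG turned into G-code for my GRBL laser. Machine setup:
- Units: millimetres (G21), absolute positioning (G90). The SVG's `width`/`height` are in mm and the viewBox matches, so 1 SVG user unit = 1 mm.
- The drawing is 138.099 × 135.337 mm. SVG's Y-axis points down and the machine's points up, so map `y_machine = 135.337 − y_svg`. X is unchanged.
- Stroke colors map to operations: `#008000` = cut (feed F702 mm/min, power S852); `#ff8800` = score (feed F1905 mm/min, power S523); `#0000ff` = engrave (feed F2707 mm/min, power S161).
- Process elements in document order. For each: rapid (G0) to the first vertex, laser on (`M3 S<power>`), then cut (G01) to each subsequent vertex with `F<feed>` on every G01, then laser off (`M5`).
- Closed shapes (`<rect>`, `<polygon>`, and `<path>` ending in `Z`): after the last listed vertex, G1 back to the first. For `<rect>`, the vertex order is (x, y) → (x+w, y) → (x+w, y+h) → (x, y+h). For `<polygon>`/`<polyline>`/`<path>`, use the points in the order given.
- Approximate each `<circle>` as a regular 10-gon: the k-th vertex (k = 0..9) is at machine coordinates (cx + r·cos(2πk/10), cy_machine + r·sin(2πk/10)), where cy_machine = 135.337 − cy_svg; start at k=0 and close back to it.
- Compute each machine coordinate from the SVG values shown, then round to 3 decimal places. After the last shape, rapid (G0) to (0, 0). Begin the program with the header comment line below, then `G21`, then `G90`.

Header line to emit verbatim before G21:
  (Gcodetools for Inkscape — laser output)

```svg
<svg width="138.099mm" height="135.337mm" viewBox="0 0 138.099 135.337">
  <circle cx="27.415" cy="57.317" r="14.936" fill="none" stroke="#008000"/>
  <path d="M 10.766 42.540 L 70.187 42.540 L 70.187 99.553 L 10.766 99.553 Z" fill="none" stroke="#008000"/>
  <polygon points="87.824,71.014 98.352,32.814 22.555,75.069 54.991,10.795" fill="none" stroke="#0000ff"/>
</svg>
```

(Gcodetools for Inkscape — laser output)
G21
G90
G0 X42.351 Y78.020
M3 S852
G01 X39.498 Y86.799 F702
G01 X32.030 Y92.225 F702
G01 X22.800 Y92.225 F702
G01 X15.332 Y86.799 F702
G01 X12.479 Y78.020 F702
G01 X15.332 Y69.241 F702
G01 X22.800 Y63.815 F702
G01 X32.030 Y63.815 F702
G01 X39.498 Y69.241 F702
G01 X42.351 Y78.020 F702
M5
G0 X10.766 Y92.797
M3 S852
G01 X70.187 Y92.797 F702
G01 X70.187 Y35.784 F702
G01 X10.766 Y35.784 F702
G01 X10.766 Y92.797 F702
M5
G0 X87.824 Y64.323
M3 S161
G01 X98.352 Y102.523 F2707
G01 X22.555 Y60.268 F2707
G01 X54.991 Y124.542 F2707
G01 X87.824 Y64.323 F2707
M5
G0 X0.000 Y0.000

viewBox `0 0 138.099 135.337` with mm width/height → 1 unit = 1 mm. Flip: y_m = 135.337 − y_svg.

**Shape 1** — `<circle>` circle, stroke `#008000` → cut (S852, F702). Machine vertices: (42.351,78.020) → (39.498,86.799) → (32.030,92.225) → (22.800,92.225) → (15.332,86.799) → (12.479,78.020) → (15.332,69.241) → (22.800,63.815) → (32.030,63.815) → (39.498,69.241) → (42.351,78.020). Closed: final G1 returns to the first vertex.

**Shape 2** — `<path>` rectangle, stroke `#008000` → cut (S852, F702). Machine vertices: (10.766,92.797) → (70.187,92.797) → (70.187,35.784) → (10.766,35.784) → (10.766,92.797). Closed: final G1 returns to the first vertex.

**Shape 3** — `<polygon>` closed polygon, stroke `#0000ff` → engrave (S161, F2707). Machine vertices: (87.824,64.323) → (98.352,102.523) → (22.555,60.268) → (54.991,124.542) → (87.824,64.323). Closed: final G1 returns to the first vertex.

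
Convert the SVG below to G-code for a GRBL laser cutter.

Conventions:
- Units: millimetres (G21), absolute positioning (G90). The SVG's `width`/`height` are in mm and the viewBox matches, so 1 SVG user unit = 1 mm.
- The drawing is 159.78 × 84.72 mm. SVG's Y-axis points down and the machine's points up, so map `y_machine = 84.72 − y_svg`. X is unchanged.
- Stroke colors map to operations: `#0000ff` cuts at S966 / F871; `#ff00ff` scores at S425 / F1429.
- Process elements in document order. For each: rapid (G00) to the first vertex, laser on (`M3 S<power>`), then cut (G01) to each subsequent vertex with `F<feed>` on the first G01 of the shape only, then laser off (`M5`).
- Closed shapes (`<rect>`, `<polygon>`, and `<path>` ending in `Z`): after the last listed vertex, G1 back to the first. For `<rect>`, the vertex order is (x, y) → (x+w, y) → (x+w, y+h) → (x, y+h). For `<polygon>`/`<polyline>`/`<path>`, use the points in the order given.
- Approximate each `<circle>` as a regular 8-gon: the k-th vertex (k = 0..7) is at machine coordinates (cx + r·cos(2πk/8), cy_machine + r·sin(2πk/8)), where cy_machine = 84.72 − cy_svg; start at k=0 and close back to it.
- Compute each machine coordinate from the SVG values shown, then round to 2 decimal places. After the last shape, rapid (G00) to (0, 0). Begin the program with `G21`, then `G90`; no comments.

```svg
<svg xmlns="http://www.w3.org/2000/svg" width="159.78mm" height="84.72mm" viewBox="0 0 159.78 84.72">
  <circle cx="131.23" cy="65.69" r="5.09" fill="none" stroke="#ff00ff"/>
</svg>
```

viewBox `0 0 159.78 84.72` with mm width/height → 1 unit = 1 mm. Flip: y_m = 84.72 − y_svg.

**Shape 1** — `<circle>` circle, stroke `#ff00ff` → score (S425, F1429). Machine vertices: (136.32,19.03) → (134.83,22.63) → (131.23,24.12) → (127.63,22.63) → (126.14,19.03) → (127.63,15.43) → (131.23,13.94) → (134.83,15.43) → (136.32,19.03). Closed: final G1 returns to the first vertex.

G21
G90
G00 X136.32 Y19.03
M3 S425
G01 X134.83 Y22.63 F1429
G01 X131.23 Y24.12
G01 X127.63 Y22.63
G01 X126.14 Y19.03
G01 X127.63 Y15.43
G01 X131.23 Y13.94
G01 X134.83 Y15.43
G01 X136.32 Y19.03
M5
G00 X0.00 Y0.00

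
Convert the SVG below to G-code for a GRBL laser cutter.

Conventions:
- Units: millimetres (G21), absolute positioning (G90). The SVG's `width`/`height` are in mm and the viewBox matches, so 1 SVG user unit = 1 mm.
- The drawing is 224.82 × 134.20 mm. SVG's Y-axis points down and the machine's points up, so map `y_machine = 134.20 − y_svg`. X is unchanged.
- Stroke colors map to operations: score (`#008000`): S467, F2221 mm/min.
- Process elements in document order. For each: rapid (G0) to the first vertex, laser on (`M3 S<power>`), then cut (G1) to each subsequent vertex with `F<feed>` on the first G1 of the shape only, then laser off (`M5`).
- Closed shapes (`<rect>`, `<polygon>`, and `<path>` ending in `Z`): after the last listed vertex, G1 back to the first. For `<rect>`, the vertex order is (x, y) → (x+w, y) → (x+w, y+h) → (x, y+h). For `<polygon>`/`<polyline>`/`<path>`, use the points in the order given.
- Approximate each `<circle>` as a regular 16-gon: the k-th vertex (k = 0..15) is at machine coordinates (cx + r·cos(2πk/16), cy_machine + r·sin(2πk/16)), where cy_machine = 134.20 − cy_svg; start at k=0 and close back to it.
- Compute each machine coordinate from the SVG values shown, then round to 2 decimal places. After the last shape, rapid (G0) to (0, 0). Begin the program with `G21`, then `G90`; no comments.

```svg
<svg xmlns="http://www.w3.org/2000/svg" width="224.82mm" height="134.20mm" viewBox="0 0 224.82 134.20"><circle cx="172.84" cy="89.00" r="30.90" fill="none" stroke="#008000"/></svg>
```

1 u = 1 mm; y_m = 134.20 − y.

[1] `<circle>` circle, #008000→score S467 F2221: (203.74,45.20) → (201.39,57.02) → (194.69,67.05) → (184.66,73.75) → (172.84,76.10) → (161.02,73.75) → (150.99,67.05) → (144.29,57.02) → (141.94,45.20) → (144.29,33.38) → (150.99,23.35) → (161.02,16.65) → (172.84,14.30) → (184.66,16.65) → (194.69,23.35) → (201.39,33.38) → (203.74,45.20) (closed)

G21
G90
G0 X203.74 Y45.20
M3 S467
G1 X201.39 Y57.02 F2221
G1 X194.69 Y67.05
G1 X184.66 Y73.75
G1 X172.84 Y76.10
G1 X161.02 Y73.75
G1 X150.99 Y67.05
G1 X144.29 Y57.02
G1 X141.94 Y45.20
G1 X144.29 Y33.38
G1 X150.99 Y23.35
G1 X161.02 Y16.65
G1 X172.84 Y14.30
G1 X184.66 Y16.65
G1 X194.69 Y23.35
G1 X201.39 Y33.38
G1 X203.74 Y45.20
M5
G0 X0.00 Y0.00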